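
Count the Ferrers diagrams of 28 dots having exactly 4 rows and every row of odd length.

34

There are too many to list fully; the first 12 (by largest part) are:
25, 1, 1, 1
23, 3, 1, 1
21, 5, 1, 1
21, 3, 3, 1
19, 7, 1, 1
19, 5, 3, 1
19, 3, 3, 3
17, 9, 1, 1
17, 7, 3, 1
17, 5, 5, 1
17, 5, 3, 3
15, 11, 1, 1
…and 22 more, for 34 total.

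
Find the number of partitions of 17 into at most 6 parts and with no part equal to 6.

Direct enumeration gives 126 partitions.

126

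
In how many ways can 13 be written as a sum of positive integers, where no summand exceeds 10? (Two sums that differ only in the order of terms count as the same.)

97

Counting exhaustively, 97 partitions satisfy the conditions.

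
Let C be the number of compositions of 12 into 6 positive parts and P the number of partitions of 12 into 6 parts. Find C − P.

451

Compositions: C(11,5) = 462.
Unordered (partitions into 6 parts): 11.
Difference: 462 − 11 = 451.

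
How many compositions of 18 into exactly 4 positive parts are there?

680

By stars and bars with positive parts, the count is C(17,3) = 680.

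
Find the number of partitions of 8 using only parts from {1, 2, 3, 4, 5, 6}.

They are:
6, 2
6, 1, 1
5, 3
5, 2, 1
5, 1, 1, 1
4, 4
4, 3, 1
4, 2, 2
4, 2, 1, 1
4, 1, 1, 1, 1
3, 3, 2
3, 3, 1, 1
3, 2, 2, 1
3, 2, 1, 1, 1
3, 1, 1, 1, 1, 1
2, 2, 2, 2
2, 2, 2, 1, 1
2, 2, 1, 1, 1, 1
2, 1, 1, 1, 1, 1, 1
1, 1, 1, 1, 1, 1, 1, 1
That's 20 in total.

20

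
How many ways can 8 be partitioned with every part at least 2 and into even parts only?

The partitions of 8 that satisfy the conditions:
8
6 + 2
4 + 4
4 + 2 + 2
2 + 2 + 2 + 2
That's 5 in total.

5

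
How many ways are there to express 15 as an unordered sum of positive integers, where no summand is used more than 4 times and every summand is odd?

16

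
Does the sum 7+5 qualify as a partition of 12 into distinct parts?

The parts sum to 12, and the condition 'all summands are distinct' holds.

Yes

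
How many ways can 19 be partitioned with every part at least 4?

Enumerating:
19
15,4
14,5
13,6
12,7
11,8
11,4,4
10,9
10,5,4
9,6,4
9,5,5
8,7,4
8,6,5
7,7,5
7,6,6
7,4,4,4
6,5,4,4
5,5,5,4
Counting gives 18.

18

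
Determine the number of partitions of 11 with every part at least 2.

14

They are:
11
9,2
8,3
7,4
7,2,2
6,5
6,3,2
5,4,2
5,3,3
5,2,2,2
4,4,3
4,3,2,2
3,3,3,2
3,2,2,2,2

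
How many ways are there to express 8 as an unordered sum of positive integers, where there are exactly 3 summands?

5

They are:
6, 1, 1
5, 2, 1
4, 3, 1
4, 2, 2
3, 3, 2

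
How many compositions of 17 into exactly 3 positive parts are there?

120

A composition of 17 into 3 positive parts is chosen by placing 2 dividers among the 16 gaps between 17 units: C(16,2) = 120.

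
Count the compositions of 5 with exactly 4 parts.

4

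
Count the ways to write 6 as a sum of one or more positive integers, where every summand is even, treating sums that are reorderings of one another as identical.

The partitions of 6 that satisfy the conditions:
6
4+2
2+2+2

3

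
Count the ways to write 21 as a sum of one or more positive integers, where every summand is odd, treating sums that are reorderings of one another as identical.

76

Direct enumeration gives 76 partitions.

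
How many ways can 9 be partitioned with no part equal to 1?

8

Enumerating:
9
7, 2
6, 3
5, 4
5, 2, 2
4, 3, 2
3, 3, 3
3, 2, 2, 2
That's 8 in total.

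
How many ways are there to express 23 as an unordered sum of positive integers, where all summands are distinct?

There are 104 such partitions.

104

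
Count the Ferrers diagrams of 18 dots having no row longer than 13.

373

A full systematic count gives 373.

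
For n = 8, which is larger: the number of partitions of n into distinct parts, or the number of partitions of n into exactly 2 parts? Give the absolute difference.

Partitions of 8 into distinct parts: 6.
Partitions of 8 into exactly 2 parts: 4.
|6 − 4| = 2.

2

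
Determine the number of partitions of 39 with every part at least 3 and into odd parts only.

118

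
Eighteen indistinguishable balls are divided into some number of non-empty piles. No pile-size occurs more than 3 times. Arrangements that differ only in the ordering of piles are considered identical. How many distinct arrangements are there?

208

There are 208 such partitions.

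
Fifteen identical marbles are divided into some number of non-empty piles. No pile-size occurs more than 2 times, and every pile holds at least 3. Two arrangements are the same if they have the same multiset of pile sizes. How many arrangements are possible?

13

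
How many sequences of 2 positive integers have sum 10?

9

Equivalently, choose which 1 of the 9 gaps become plus signs: C(9,1) = 9.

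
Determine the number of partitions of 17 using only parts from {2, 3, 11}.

The partitions of 17 that satisfy the conditions:
11, 3, 3
11, 2, 2, 2
3, 3, 3, 3, 3, 2
3, 3, 3, 2, 2, 2, 2
3, 2, 2, 2, 2, 2, 2, 2

5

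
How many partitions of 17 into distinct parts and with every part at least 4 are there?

8

Listing the qualifying partitions of 17:
17
13+4
12+5
11+6
10+7
9+8
8+5+4
7+6+4
Counting gives 8.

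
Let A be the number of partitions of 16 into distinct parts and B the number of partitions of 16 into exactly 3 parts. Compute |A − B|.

Partitions of 16 into distinct parts: 32.
Partitions of 16 into exactly 3 parts: 21.
|32 − 21| = 11.

11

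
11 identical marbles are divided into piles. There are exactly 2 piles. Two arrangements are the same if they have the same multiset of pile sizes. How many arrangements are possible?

5

Enumerating:
10,1
9,2
8,3
7,4
6,5
That's 5 in total.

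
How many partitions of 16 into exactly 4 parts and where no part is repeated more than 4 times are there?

34

A partial list (first 12 by largest part):
13, 1, 1, 1
12, 2, 1, 1
11, 3, 1, 1
11, 2, 2, 1
10, 4, 1, 1
10, 3, 2, 1
10, 2, 2, 2
9, 5, 1, 1
9, 4, 2, 1
9, 3, 3, 1
9, 3, 2, 2
8, 6, 1, 1
…and 22 more, for 34 total.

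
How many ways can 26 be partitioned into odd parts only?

165

Direct enumeration gives 165 partitions.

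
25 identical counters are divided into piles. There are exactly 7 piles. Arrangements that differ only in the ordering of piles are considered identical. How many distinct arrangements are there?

There are 248 such partitions.

248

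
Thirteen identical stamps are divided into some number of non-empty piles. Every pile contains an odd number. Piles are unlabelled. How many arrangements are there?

18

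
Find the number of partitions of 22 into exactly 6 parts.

A full systematic count gives 136.

136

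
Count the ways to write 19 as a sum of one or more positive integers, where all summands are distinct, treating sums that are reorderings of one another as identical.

54

There are too many to list fully; the first 12 (by largest part) are:
19
18, 1
17, 2
16, 3
16, 2, 1
15, 4
15, 3, 1
14, 5
14, 4, 1
14, 3, 2
13, 6
13, 5, 1
…and 42 more, for 54 total.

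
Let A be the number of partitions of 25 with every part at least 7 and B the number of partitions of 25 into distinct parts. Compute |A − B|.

Partitions of 25 with every part at least 7: 11.
Partitions of 25 into distinct parts: 142.
|11 − 142| = 131.

131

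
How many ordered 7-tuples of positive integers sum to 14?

1716

By stars and bars with positive parts, the count is C(13,6) = 1716.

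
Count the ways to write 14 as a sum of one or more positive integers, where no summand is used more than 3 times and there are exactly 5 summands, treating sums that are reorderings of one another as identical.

20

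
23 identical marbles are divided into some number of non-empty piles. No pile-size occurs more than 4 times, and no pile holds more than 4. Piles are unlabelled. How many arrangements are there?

27

A partial list (first 12 by largest part):
4,4,4,4,3,3,1
4,4,4,4,3,2,2
4,4,4,4,3,2,1,1
4,4,4,4,3,1,1,1,1
4,4,4,4,2,2,2,1
4,4,4,4,2,2,1,1,1
4,4,4,3,3,3,2
4,4,4,3,3,3,1,1
4,4,4,3,3,2,2,1
4,4,4,3,3,2,1,1,1
4,4,4,3,2,2,2,2
4,4,4,3,2,2,2,1,1
…and 15 more, for 27 total.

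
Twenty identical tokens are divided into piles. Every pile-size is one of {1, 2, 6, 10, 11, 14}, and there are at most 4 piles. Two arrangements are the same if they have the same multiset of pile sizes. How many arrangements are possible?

Enumerating:
14 + 6
14 + 2 + 2 + 2
11 + 6 + 2 + 1
10 + 10
10 + 6 + 2 + 2
6 + 6 + 6 + 2

6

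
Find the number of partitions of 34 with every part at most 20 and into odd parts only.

463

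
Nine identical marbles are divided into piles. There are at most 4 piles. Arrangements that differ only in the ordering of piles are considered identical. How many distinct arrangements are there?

18

Listing the qualifying partitions of 9:
9
1 + 8
2 + 7
1 + 1 + 7
3 + 6
1 + 2 + 6
1 + 1 + 1 + 6
4 + 5
1 + 3 + 5
2 + 2 + 5
1 + 1 + 2 + 5
1 + 4 + 4
2 + 3 + 4
1 + 1 + 3 + 4
1 + 2 + 2 + 4
3 + 3 + 3
1 + 2 + 3 + 3
2 + 2 + 2 + 3
Counting gives 18.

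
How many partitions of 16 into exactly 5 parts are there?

A partial list (first 12 by largest part):
1,1,1,1,12
1,1,1,2,11
1,1,1,3,10
1,1,2,2,10
1,1,1,4,9
1,1,2,3,9
1,2,2,2,9
1,1,1,5,8
1,1,2,4,8
1,1,3,3,8
1,2,2,3,8
2,2,2,2,8
…and 25 more, for 37 total.

37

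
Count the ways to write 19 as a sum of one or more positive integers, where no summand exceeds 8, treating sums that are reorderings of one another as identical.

352

Counting exhaustively, 352 partitions satisfy the conditions.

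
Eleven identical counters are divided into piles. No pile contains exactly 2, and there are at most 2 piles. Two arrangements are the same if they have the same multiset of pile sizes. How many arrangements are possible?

Listing the qualifying partitions of 11:
11
10+1
8+3
7+4
6+5

5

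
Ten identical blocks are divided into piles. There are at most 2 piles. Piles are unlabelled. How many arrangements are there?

Listing the qualifying partitions of 10:
10
1 + 9
2 + 8
3 + 7
4 + 6
5 + 5
Counting gives 6.

6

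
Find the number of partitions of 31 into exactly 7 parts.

733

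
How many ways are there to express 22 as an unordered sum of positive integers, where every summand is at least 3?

73

Counting exhaustively, 73 partitions satisfy the conditions.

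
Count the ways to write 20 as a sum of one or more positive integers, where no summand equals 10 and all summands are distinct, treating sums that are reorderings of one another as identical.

55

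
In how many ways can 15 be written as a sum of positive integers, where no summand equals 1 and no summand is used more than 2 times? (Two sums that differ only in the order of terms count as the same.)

28

There are too many to list fully; the first 12 (by largest part) are:
15
13+2
12+3
11+4
11+2+2
10+5
10+3+2
9+6
9+4+2
9+3+3
8+7
8+5+2
…and 16 more, for 28 total.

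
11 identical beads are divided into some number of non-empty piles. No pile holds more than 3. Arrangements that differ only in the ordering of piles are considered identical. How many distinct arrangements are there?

Listing the qualifying partitions of 11:
3+3+3+2
3+3+3+1+1
3+3+2+2+1
3+3+2+1+1+1
3+3+1+1+1+1+1
3+2+2+2+2
3+2+2+2+1+1
3+2+2+1+1+1+1
3+2+1+1+1+1+1+1
3+1+1+1+1+1+1+1+1
2+2+2+2+2+1
2+2+2+2+1+1+1
2+2+2+1+1+1+1+1
2+2+1+1+1+1+1+1+1
2+1+1+1+1+1+1+1+1+1
1+1+1+1+1+1+1+1+1+1+1

16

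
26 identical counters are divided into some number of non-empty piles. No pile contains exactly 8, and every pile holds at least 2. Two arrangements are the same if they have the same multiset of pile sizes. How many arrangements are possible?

390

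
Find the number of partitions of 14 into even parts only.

Listing the qualifying partitions of 14:
14
12, 2
10, 4
10, 2, 2
8, 6
8, 4, 2
8, 2, 2, 2
6, 6, 2
6, 4, 4
6, 4, 2, 2
6, 2, 2, 2, 2
4, 4, 4, 2
4, 4, 2, 2, 2
4, 2, 2, 2, 2, 2
2, 2, 2, 2, 2, 2, 2
That's 15 in total.

15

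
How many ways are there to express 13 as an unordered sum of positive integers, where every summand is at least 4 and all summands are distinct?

They are:
13
4,9
5,8
6,7

4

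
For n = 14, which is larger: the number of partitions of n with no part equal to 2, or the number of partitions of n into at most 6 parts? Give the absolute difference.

Partitions of 14 with no part equal to 2: 58.
Partitions of 14 into at most 6 parts: 90.
|58 − 90| = 32.

32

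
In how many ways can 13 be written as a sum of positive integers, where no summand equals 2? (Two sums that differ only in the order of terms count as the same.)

45

There are too many to list fully; the first 12 (by largest part) are:
13
1,12
1,1,11
3,10
1,1,1,10
4,9
1,3,9
1,1,1,1,9
5,8
1,4,8
1,1,3,8
1,1,1,1,1,8
…and 33 more, for 45 total.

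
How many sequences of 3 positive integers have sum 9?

Place 2 bars in the 8 internal gaps of a row of 9 dots: C(8,2) = 28.

28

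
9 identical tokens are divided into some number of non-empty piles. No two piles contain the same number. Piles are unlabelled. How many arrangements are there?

8

They are:
9
8+1
7+2
6+3
6+2+1
5+4
5+3+1
4+3+2
Counting gives 8.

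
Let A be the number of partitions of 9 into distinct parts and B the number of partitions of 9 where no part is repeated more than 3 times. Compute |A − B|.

14

Partitions of 9 into distinct parts: 8.
Partitions of 9 where no part is repeated more than 3 times: 22.
|8 − 22| = 14.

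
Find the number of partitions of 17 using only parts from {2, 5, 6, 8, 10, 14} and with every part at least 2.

The partitions of 17 that satisfy the conditions:
10, 5, 2
8, 5, 2, 2
6, 6, 5
6, 5, 2, 2, 2
5, 5, 5, 2
5, 2, 2, 2, 2, 2, 2
That's 6 in total.

6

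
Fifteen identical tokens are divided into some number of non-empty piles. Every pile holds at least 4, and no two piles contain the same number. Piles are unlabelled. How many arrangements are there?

6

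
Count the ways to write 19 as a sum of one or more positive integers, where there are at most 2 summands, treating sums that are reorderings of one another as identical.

The partitions of 19 that satisfy the conditions:
19
18+1
17+2
16+3
15+4
14+5
13+6
12+7
11+8
10+9

10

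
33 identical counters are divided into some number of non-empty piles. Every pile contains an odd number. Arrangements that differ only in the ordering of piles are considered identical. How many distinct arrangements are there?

448

A full systematic count gives 448.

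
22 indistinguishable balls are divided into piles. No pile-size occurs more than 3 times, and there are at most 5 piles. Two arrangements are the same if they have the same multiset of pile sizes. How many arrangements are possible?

Enumerating by decreasing first part gives 250 partitions in all.

250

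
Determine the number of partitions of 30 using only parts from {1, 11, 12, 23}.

7

Enumerating:
23+1+1+1+1+1+1+1
12+12+1+1+1+1+1+1
12+11+1+1+1+1+1+1+1
12+1+1+1+1+1+1+1+1+1+1+1+1+1+1+1+1+1+1
11+11+1+1+1+1+1+1+1+1
11+1+1+1+1+1+1+1+1+1+1+1+1+1+1+1+1+1+1+1
1+1+1+1+1+1+1+1+1+1+1+1+1+1+1+1+1+1+1+1+1+1+1+1+1+1+1+1+1+1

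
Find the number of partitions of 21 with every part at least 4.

27

A partial list (first 12 by largest part):
21
4+17
5+16
6+15
7+14
8+13
4+4+13
9+12
4+5+12
10+11
4+6+11
5+5+11
…and 15 more, for 27 total.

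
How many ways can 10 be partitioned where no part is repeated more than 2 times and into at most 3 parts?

14

They are:
10
9+1
8+2
8+1+1
7+3
7+2+1
6+4
6+3+1
6+2+2
5+5
5+4+1
5+3+2
4+4+2
4+3+3
Counting gives 14.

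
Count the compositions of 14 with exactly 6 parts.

1287

By stars and bars with positive parts, the count is C(13,5) = 1287.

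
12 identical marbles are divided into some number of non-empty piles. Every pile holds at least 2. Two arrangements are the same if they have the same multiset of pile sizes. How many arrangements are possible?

21

The partitions of 12 that satisfy the conditions:
12
10 + 2
9 + 3
8 + 4
8 + 2 + 2
7 + 5
7 + 3 + 2
6 + 6
6 + 4 + 2
6 + 3 + 3
6 + 2 + 2 + 2
5 + 5 + 2
5 + 4 + 3
5 + 3 + 2 + 2
4 + 4 + 4
4 + 4 + 2 + 2
4 + 3 + 3 + 2
4 + 2 + 2 + 2 + 2
3 + 3 + 3 + 3
3 + 3 + 2 + 2 + 2
2 + 2 + 2 + 2 + 2 + 2
That's 21 in total.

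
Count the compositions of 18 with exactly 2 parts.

By stars and bars with positive parts, the count is C(17,1) = 17.

17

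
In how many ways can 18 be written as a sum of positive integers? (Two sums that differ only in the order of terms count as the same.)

There are 385 such partitions.

385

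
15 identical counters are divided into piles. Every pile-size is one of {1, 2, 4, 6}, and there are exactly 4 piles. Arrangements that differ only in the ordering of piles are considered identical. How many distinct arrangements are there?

2

They are:
6+6+2+1
6+4+4+1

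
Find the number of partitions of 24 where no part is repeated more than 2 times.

Counting exhaustively, 431 partitions satisfy the conditions.

431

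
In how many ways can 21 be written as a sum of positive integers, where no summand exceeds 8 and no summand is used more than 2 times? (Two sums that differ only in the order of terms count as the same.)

Enumerating by decreasing first part gives 103 partitions in all.

103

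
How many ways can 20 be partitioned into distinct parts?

A partial list (first 12 by largest part):
20
1 + 19
2 + 18
3 + 17
1 + 2 + 17
4 + 16
1 + 3 + 16
5 + 15
1 + 4 + 15
2 + 3 + 15
6 + 14
1 + 5 + 14
…and 52 more, for 64 total.

64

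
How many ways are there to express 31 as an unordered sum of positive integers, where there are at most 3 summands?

96

Counting exhaustively, 96 partitions satisfy the conditions.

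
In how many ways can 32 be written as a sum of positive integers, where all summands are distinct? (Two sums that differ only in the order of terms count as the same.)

390

Direct enumeration gives 390 partitions.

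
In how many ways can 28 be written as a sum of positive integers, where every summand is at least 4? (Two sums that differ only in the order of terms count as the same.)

Systematic enumeration (by largest part, then next-largest, …) yields 100.

100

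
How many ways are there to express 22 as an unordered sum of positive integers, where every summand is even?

56

A partial list (first 12 by largest part):
22
20,2
18,4
18,2,2
16,6
16,4,2
16,2,2,2
14,8
14,6,2
14,4,4
14,4,2,2
14,2,2,2,2
…and 44 more, for 56 total.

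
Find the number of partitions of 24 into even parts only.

77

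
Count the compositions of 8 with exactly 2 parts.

7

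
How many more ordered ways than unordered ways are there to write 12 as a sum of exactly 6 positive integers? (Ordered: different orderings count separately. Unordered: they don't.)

451

Ordered (compositions into 6 parts): C(11,5) = 462.
Unordered (partitions into 6 parts): 11.
Difference: 462 − 11 = 451.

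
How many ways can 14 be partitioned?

Counting exhaustively, 135 partitions satisfy the conditions.

135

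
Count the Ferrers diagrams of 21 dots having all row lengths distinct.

There are 76 such partitions.

76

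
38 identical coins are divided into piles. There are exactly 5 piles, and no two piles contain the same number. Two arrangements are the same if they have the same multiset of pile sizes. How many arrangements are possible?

291

A full systematic count gives 291.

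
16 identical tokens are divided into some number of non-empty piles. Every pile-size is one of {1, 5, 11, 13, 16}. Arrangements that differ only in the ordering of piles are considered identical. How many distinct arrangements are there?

8

The partitions of 16 that satisfy the conditions:
16
1,1,1,13
5,11
1,1,1,1,1,11
1,5,5,5
1,1,1,1,1,1,5,5
1,1,1,1,1,1,1,1,1,1,1,5
1,1,1,1,1,1,1,1,1,1,1,1,1,1,1,1
Counting gives 8.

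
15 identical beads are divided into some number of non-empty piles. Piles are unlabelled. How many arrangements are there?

176

Counting exhaustively, 176 partitions satisfy the conditions.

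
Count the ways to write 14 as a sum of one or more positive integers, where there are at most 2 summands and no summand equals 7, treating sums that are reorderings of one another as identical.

7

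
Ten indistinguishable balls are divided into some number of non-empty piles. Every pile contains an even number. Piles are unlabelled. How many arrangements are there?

7

Listing the qualifying partitions of 10:
10
8+2
6+4
6+2+2
4+4+2
4+2+2+2
2+2+2+2+2
Counting gives 7.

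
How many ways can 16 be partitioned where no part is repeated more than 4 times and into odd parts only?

They are:
15,1
13,3
13,1,1,1
11,5
11,3,1,1
9,7
9,5,1,1
9,3,3,1
9,3,1,1,1,1
7,7,1,1
7,5,3,1
7,5,1,1,1,1
7,3,3,3
7,3,3,1,1,1
5,5,5,1
5,5,3,3
5,5,3,1,1,1
5,3,3,3,1,1
3,3,3,3,1,1,1,1

19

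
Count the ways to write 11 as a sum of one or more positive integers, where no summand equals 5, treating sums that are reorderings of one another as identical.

45

A partial list (first 12 by largest part):
11
10+1
9+2
9+1+1
8+3
8+2+1
8+1+1+1
7+4
7+3+1
7+2+2
7+2+1+1
7+1+1+1+1
…and 33 more, for 45 total.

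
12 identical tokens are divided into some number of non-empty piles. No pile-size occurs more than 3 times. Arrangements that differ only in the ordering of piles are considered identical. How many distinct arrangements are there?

There are too many to list fully; the first 12 (by largest part) are:
12
11 + 1
10 + 2
10 + 1 + 1
9 + 3
9 + 2 + 1
9 + 1 + 1 + 1
8 + 4
8 + 3 + 1
8 + 2 + 2
8 + 2 + 1 + 1
7 + 5
…and 38 more, for 50 total.

50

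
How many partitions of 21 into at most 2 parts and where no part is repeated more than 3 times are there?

The partitions of 21 that satisfy the conditions:
21
1 + 20
2 + 19
3 + 18
4 + 17
5 + 16
6 + 15
7 + 14
8 + 13
9 + 12
10 + 11
That's 11 in total.

11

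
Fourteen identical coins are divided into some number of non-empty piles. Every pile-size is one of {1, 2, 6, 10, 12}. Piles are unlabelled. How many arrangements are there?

They are:
12 + 2
12 + 1 + 1
10 + 2 + 2
10 + 2 + 1 + 1
10 + 1 + 1 + 1 + 1
6 + 6 + 2
6 + 6 + 1 + 1
6 + 2 + 2 + 2 + 2
6 + 2 + 2 + 2 + 1 + 1
6 + 2 + 2 + 1 + 1 + 1 + 1
6 + 2 + 1 + 1 + 1 + 1 + 1 + 1
6 + 1 + 1 + 1 + 1 + 1 + 1 + 1 + 1
2 + 2 + 2 + 2 + 2 + 2 + 2
2 + 2 + 2 + 2 + 2 + 2 + 1 + 1
2 + 2 + 2 + 2 + 2 + 1 + 1 + 1 + 1
2 + 2 + 2 + 2 + 1 + 1 + 1 + 1 + 1 + 1
2 + 2 + 2 + 1 + 1 + 1 + 1 + 1 + 1 + 1 + 1
2 + 2 + 1 + 1 + 1 + 1 + 1 + 1 + 1 + 1 + 1 + 1
2 + 1 + 1 + 1 + 1 + 1 + 1 + 1 + 1 + 1 + 1 + 1 + 1
1 + 1 + 1 + 1 + 1 + 1 + 1 + 1 + 1 + 1 + 1 + 1 + 1 + 1
Counting gives 20.

20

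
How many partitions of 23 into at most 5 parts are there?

291

Direct enumeration gives 291 partitions.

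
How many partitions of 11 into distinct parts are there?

12

Enumerating:
11
10, 1
9, 2
8, 3
8, 2, 1
7, 4
7, 3, 1
6, 5
6, 4, 1
6, 3, 2
5, 4, 2
5, 3, 2, 1
That's 12 in total.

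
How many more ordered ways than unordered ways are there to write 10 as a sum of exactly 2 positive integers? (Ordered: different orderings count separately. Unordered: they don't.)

Ordered (compositions into 2 parts): C(9,1) = 9.
Partitions of 10 into exactly 2 parts: 5.
Difference: 9 − 5 = 4.

4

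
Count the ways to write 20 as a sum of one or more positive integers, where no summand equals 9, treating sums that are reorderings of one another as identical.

571

There are 571 such partitions.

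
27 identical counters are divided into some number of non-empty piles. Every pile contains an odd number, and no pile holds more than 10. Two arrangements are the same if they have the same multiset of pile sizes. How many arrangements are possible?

Counting exhaustively, 102 partitions satisfy the conditions.

102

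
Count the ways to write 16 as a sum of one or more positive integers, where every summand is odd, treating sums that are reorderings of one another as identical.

32

A partial list (first 12 by largest part):
15 + 1
13 + 3
13 + 1 + 1 + 1
11 + 5
11 + 3 + 1 + 1
11 + 1 + 1 + 1 + 1 + 1
9 + 7
9 + 5 + 1 + 1
9 + 3 + 3 + 1
9 + 3 + 1 + 1 + 1 + 1
9 + 1 + 1 + 1 + 1 + 1 + 1 + 1
7 + 7 + 1 + 1
…and 20 more, for 32 total.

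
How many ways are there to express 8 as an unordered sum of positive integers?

22

The partitions of 8 that satisfy the conditions:
8
1 + 7
2 + 6
1 + 1 + 6
3 + 5
1 + 2 + 5
1 + 1 + 1 + 5
4 + 4
1 + 3 + 4
2 + 2 + 4
1 + 1 + 2 + 4
1 + 1 + 1 + 1 + 4
2 + 3 + 3
1 + 1 + 3 + 3
1 + 2 + 2 + 3
1 + 1 + 1 + 2 + 3
1 + 1 + 1 + 1 + 1 + 3
2 + 2 + 2 + 2
1 + 1 + 2 + 2 + 2
1 + 1 + 1 + 1 + 2 + 2
1 + 1 + 1 + 1 + 1 + 1 + 2
1 + 1 + 1 + 1 + 1 + 1 + 1 + 1
That's 22 in total.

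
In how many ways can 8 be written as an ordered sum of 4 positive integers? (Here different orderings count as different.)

35

A composition of 8 into 4 positive parts is chosen by placing 3 dividers among the 7 gaps between 8 units: C(7,3) = 35.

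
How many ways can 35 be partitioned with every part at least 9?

20

Enumerating:
35
26 + 9
25 + 10
24 + 11
23 + 12
22 + 13
21 + 14
20 + 15
19 + 16
18 + 17
17 + 9 + 9
16 + 10 + 9
15 + 11 + 9
15 + 10 + 10
14 + 12 + 9
14 + 11 + 10
13 + 13 + 9
13 + 12 + 10
13 + 11 + 11
12 + 12 + 11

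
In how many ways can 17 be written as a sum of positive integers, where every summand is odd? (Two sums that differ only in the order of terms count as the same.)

A partial list (first 12 by largest part):
17
1+1+15
1+3+13
1+1+1+1+13
1+5+11
3+3+11
1+1+1+3+11
1+1+1+1+1+1+11
1+7+9
3+5+9
1+1+1+5+9
1+1+3+3+9
…and 26 more, for 38 total.

38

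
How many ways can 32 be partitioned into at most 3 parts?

Direct enumeration gives 102 partitions.

102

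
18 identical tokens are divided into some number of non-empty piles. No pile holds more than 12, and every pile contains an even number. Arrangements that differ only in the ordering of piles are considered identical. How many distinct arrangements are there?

There are too many to list fully; the first 12 (by largest part) are:
12,6
12,4,2
12,2,2,2
10,8
10,6,2
10,4,4
10,4,2,2
10,2,2,2,2
8,8,2
8,6,4
8,6,2,2
8,4,4,2
…and 14 more, for 26 total.

26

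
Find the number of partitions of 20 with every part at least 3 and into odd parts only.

10

They are:
17, 3
15, 5
13, 7
11, 9
11, 3, 3, 3
9, 5, 3, 3
7, 7, 3, 3
7, 5, 5, 3
5, 5, 5, 5
5, 3, 3, 3, 3, 3
Counting gives 10.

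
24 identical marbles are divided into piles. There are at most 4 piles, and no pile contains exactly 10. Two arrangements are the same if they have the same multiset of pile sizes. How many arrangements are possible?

Systematic enumeration (by largest part, then next-largest, …) yields 145.

145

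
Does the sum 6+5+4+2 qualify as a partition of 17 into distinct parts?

Yes

The parts sum to 17, and the condition 'all summands are distinct' holds.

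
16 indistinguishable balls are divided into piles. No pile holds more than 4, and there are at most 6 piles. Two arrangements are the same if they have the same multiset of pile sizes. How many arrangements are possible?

13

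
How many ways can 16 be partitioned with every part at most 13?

227

Direct enumeration gives 227 partitions.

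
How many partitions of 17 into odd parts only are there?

A partial list (first 12 by largest part):
17
15+1+1
13+3+1
13+1+1+1+1
11+5+1
11+3+3
11+3+1+1+1
11+1+1+1+1+1+1
9+7+1
9+5+3
9+5+1+1+1
9+3+3+1+1
…and 26 more, for 38 total.

38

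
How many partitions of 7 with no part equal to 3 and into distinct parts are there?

4

Enumerating:
7
1+6
2+5
1+2+4
That's 4 in total.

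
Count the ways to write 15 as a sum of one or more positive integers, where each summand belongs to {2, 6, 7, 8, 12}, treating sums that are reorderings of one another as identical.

Listing the qualifying partitions of 15:
8+7
7+6+2
7+2+2+2+2

3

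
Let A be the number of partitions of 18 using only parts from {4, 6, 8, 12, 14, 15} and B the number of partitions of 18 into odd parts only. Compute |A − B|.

41

Partitions of 18 using only parts from {4, 6, 8, 12, 14, 15}: 5.
Partitions of 18 into odd parts only: 46.
|5 − 46| = 41.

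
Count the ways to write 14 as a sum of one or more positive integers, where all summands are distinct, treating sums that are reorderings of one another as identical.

Enumerating:
14
13,1
12,2
11,3
11,2,1
10,4
10,3,1
9,5
9,4,1
9,3,2
8,6
8,5,1
8,4,2
8,3,2,1
7,6,1
7,5,2
7,4,3
7,4,2,1
6,5,3
6,5,2,1
6,4,3,1
5,4,3,2
Counting gives 22.

22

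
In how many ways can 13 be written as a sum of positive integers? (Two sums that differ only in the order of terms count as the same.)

Counting exhaustively, 101 partitions satisfy the conditions.

101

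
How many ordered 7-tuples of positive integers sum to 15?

By stars and bars with positive parts, the count is C(14,6) = 3003.

3003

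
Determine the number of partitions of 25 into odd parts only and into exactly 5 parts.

30

A partial list (first 12 by largest part):
21 + 1 + 1 + 1 + 1
19 + 3 + 1 + 1 + 1
17 + 5 + 1 + 1 + 1
17 + 3 + 3 + 1 + 1
15 + 7 + 1 + 1 + 1
15 + 5 + 3 + 1 + 1
15 + 3 + 3 + 3 + 1
13 + 9 + 1 + 1 + 1
13 + 7 + 3 + 1 + 1
13 + 5 + 5 + 1 + 1
13 + 5 + 3 + 3 + 1
13 + 3 + 3 + 3 + 3
…and 18 more, for 30 total.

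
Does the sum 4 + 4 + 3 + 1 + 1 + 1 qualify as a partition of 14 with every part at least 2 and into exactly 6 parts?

No

The parts sum to 14, and the condition 'every summand is at least 2' is violated.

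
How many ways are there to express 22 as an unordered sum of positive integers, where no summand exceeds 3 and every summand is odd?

8

They are:
3+3+3+3+3+3+3+1
3+3+3+3+3+3+1+1+1+1
3+3+3+3+3+1+1+1+1+1+1+1
3+3+3+3+1+1+1+1+1+1+1+1+1+1
3+3+3+1+1+1+1+1+1+1+1+1+1+1+1+1
3+3+1+1+1+1+1+1+1+1+1+1+1+1+1+1+1+1
3+1+1+1+1+1+1+1+1+1+1+1+1+1+1+1+1+1+1+1
1+1+1+1+1+1+1+1+1+1+1+1+1+1+1+1+1+1+1+1+1+1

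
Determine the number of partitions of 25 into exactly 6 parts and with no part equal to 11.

212

Counting exhaustively, 212 partitions satisfy the conditions.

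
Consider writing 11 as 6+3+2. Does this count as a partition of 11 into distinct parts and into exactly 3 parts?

The parts sum to 11, and the condition 'all summands are distinct' holds; the condition 'there are exactly 3 summands' holds.

Yes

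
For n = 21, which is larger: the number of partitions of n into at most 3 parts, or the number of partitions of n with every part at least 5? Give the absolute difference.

Partitions of 21 into at most 3 parts: 48.
Partitions of 21 with every part at least 5: 15.
|48 − 15| = 33.

33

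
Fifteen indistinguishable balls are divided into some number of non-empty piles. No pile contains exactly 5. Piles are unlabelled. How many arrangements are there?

134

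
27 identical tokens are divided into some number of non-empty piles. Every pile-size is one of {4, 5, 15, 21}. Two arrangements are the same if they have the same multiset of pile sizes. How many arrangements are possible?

2

The partitions of 27 that satisfy the conditions:
15 + 4 + 4 + 4
5 + 5 + 5 + 4 + 4 + 4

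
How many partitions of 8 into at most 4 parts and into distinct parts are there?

Listing the qualifying partitions of 8:
8
7,1
6,2
5,3
5,2,1
4,3,1

6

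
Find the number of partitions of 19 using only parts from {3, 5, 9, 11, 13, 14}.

The partitions of 19 that satisfy the conditions:
14 + 5
13 + 3 + 3
11 + 5 + 3
9 + 5 + 5
5 + 5 + 3 + 3 + 3
Counting gives 5.

5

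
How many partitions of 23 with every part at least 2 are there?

253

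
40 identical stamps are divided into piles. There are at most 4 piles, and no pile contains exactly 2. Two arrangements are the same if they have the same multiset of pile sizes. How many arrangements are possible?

Counting exhaustively, 492 partitions satisfy the conditions.

492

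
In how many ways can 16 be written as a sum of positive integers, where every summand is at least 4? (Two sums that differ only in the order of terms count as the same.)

11

Listing the qualifying partitions of 16:
16
12,4
11,5
10,6
9,7
8,8
8,4,4
7,5,4
6,6,4
6,5,5
4,4,4,4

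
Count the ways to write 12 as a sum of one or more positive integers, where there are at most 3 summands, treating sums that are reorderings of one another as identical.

19

Enumerating:
12
1 + 11
2 + 10
1 + 1 + 10
3 + 9
1 + 2 + 9
4 + 8
1 + 3 + 8
2 + 2 + 8
5 + 7
1 + 4 + 7
2 + 3 + 7
6 + 6
1 + 5 + 6
2 + 4 + 6
3 + 3 + 6
2 + 5 + 5
3 + 4 + 5
4 + 4 + 4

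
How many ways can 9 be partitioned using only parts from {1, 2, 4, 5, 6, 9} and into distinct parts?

Enumerating:
9
6, 2, 1
5, 4
Counting gives 3.

3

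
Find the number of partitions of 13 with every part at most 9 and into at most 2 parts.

3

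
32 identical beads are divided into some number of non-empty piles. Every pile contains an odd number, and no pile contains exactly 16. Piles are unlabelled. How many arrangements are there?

Direct enumeration gives 390 partitions.

390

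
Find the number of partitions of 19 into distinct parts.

There are too many to list fully; the first 12 (by largest part) are:
19
18, 1
17, 2
16, 3
16, 2, 1
15, 4
15, 3, 1
14, 5
14, 4, 1
14, 3, 2
13, 6
13, 5, 1
…and 42 more, for 54 total.

54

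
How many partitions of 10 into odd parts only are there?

10

They are:
9 + 1
7 + 3
7 + 1 + 1 + 1
5 + 5
5 + 3 + 1 + 1
5 + 1 + 1 + 1 + 1 + 1
3 + 3 + 3 + 1
3 + 3 + 1 + 1 + 1 + 1
3 + 1 + 1 + 1 + 1 + 1 + 1 + 1
1 + 1 + 1 + 1 + 1 + 1 + 1 + 1 + 1 + 1
Counting gives 10.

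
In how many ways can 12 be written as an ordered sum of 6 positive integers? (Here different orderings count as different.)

462

Equivalently, choose which 5 of the 11 gaps become plus signs: C(11,5) = 462.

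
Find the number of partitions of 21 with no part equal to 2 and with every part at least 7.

They are:
21
14 + 7
13 + 8
12 + 9
11 + 10
7 + 7 + 7
That's 6 in total.

6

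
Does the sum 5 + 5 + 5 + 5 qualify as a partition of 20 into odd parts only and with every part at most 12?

The parts sum to 20, and the condition 'every summand is odd' holds; the condition 'no summand exceeds 12' holds.

Yes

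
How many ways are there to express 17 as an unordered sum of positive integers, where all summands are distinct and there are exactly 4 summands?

Listing the qualifying partitions of 17:
11,3,2,1
10,4,2,1
9,5,2,1
9,4,3,1
8,6,2,1
8,5,3,1
8,4,3,2
7,6,3,1
7,5,4,1
7,5,3,2
6,5,4,2
Counting gives 11.

11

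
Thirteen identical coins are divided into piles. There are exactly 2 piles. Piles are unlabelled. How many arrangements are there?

Listing the qualifying partitions of 13:
12+1
11+2
10+3
9+4
8+5
7+6
That's 6 in total.

6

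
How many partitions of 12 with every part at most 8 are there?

70

There are too many to list fully; the first 12 (by largest part) are:
4,8
1,3,8
2,2,8
1,1,2,8
1,1,1,1,8
5,7
1,4,7
2,3,7
1,1,3,7
1,2,2,7
1,1,1,2,7
1,1,1,1,1,7
…and 58 more, for 70 total.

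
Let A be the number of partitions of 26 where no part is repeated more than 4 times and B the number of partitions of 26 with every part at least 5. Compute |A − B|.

Partitions of 26 where no part is repeated more than 4 times: 1414.
Partitions of 26 with every part at least 5: 36.
|1414 − 36| = 1378.

1378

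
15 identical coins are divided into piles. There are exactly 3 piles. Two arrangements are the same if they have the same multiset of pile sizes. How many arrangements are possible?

Enumerating:
13 + 1 + 1
12 + 2 + 1
11 + 3 + 1
11 + 2 + 2
10 + 4 + 1
10 + 3 + 2
9 + 5 + 1
9 + 4 + 2
9 + 3 + 3
8 + 6 + 1
8 + 5 + 2
8 + 4 + 3
7 + 7 + 1
7 + 6 + 2
7 + 5 + 3
7 + 4 + 4
6 + 6 + 3
6 + 5 + 4
5 + 5 + 5
Counting gives 19.

19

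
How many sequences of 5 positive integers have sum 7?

A composition of 7 into 5 positive parts is chosen by placing 4 dividers among the 6 gaps between 7 units: C(6,4) = 15.

15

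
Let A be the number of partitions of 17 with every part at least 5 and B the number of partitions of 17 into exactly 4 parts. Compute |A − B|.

32

Partitions of 17 with every part at least 5: 7.
Partitions of 17 into exactly 4 parts: 39.
|7 − 39| = 32.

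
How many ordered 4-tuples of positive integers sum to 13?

Place 3 bars in the 12 internal gaps of a row of 13 dots: C(12,3) = 220.

220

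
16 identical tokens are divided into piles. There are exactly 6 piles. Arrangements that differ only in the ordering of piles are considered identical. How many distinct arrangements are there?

35

There are too many to list fully; the first 12 (by largest part) are:
11+1+1+1+1+1
10+2+1+1+1+1
9+3+1+1+1+1
9+2+2+1+1+1
8+4+1+1+1+1
8+3+2+1+1+1
8+2+2+2+1+1
7+5+1+1+1+1
7+4+2+1+1+1
7+3+3+1+1+1
7+3+2+2+1+1
7+2+2+2+2+1
…and 23 more, for 35 total.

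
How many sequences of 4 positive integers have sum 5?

4

Equivalently, choose which 3 of the 4 gaps become plus signs: C(4,3) = 4.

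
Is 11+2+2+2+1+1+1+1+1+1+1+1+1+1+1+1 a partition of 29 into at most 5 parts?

The parts sum to 29, and the condition 'there are at most 5 summands' is violated.

No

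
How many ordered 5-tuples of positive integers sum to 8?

By stars and bars with positive parts, the count is C(7,4) = 35.

35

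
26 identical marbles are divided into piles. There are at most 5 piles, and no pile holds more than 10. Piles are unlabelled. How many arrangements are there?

141

A full systematic count gives 141.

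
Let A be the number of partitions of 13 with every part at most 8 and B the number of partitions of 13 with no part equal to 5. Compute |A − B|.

10

Partitions of 13 with every part at most 8: 89.
Partitions of 13 with no part equal to 5: 79.
|89 − 79| = 10.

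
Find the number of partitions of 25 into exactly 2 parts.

Listing the qualifying partitions of 25:
24,1
23,2
22,3
21,4
20,5
19,6
18,7
17,8
16,9
15,10
14,11
13,12

12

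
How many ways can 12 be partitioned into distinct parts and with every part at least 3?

5

They are:
12
3, 9
4, 8
5, 7
3, 4, 5
That's 5 in total.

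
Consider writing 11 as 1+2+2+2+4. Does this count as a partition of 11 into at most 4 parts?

No

The parts sum to 11, and the condition 'there are at most 4 summands' is violated.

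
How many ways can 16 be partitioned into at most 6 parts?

136

A full systematic count gives 136.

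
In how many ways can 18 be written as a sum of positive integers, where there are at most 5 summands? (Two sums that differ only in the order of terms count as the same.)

Counting exhaustively, 141 partitions satisfy the conditions.

141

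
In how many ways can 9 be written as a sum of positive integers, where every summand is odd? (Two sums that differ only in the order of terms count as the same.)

8

The partitions of 9 that satisfy the conditions:
9
7+1+1
5+3+1
5+1+1+1+1
3+3+3
3+3+1+1+1
3+1+1+1+1+1+1
1+1+1+1+1+1+1+1+1
Counting gives 8.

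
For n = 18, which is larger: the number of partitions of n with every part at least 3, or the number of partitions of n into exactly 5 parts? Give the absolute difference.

Partitions of 18 with every part at least 3: 33.
Partitions of 18 into exactly 5 parts: 57.
|33 − 57| = 24.

24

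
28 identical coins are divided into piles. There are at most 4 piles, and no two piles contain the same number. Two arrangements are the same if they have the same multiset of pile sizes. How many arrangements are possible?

150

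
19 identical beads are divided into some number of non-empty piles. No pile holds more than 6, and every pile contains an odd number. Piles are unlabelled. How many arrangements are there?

18

They are:
5, 5, 5, 3, 1
5, 5, 5, 1, 1, 1, 1
5, 5, 3, 3, 3
5, 5, 3, 3, 1, 1, 1
5, 5, 3, 1, 1, 1, 1, 1, 1
5, 5, 1, 1, 1, 1, 1, 1, 1, 1, 1
5, 3, 3, 3, 3, 1, 1
5, 3, 3, 3, 1, 1, 1, 1, 1
5, 3, 3, 1, 1, 1, 1, 1, 1, 1, 1
5, 3, 1, 1, 1, 1, 1, 1, 1, 1, 1, 1, 1
5, 1, 1, 1, 1, 1, 1, 1, 1, 1, 1, 1, 1, 1, 1
3, 3, 3, 3, 3, 3, 1
3, 3, 3, 3, 3, 1, 1, 1, 1
3, 3, 3, 3, 1, 1, 1, 1, 1, 1, 1
3, 3, 3, 1, 1, 1, 1, 1, 1, 1, 1, 1, 1
3, 3, 1, 1, 1, 1, 1, 1, 1, 1, 1, 1, 1, 1, 1
3, 1, 1, 1, 1, 1, 1, 1, 1, 1, 1, 1, 1, 1, 1, 1, 1
1, 1, 1, 1, 1, 1, 1, 1, 1, 1, 1, 1, 1, 1, 1, 1, 1, 1, 1
That's 18 in total.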